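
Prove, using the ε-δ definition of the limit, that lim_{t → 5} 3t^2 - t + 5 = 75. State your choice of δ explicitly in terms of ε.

Let ε > 0 be given. We want δ > 0 such that 0 < |t − 5| < δ implies |(3t^2 - t + 5) − 75| < ε.
(3t^2 - t + 5) − 75 = 3t^2 - t - 70 = (t − 5)(3t + 14).
So |(3t^2 - t + 5) − 75| = |t − 5|·|3t + 14|.
Assume first that |t − 5| < 2, so |t| < 7. Then |3t + 14| ≤ 3·7 + 14 = 35.
Hence |(3t^2 - t + 5) − 75| ≤ 35|t − 5| < ε provided |t − 5| < ε/35.
Take δ = min(2, ε/35). Then 0 < |t − 5| < δ gives both |t − 5| < 2 and |t − 5| < ε/35, so |(3t^2 - t + 5) − 75| < ε.

δ = min(2, ε/35)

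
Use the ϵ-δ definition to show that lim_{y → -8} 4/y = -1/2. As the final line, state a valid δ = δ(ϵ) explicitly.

δ = min(4, 8ϵ)

Let ϵ > 0 be given. We seek δ > 0 such that 0 < |y + 8| < δ implies |4/y + 1/2| < ϵ.
|4/y + 1/2| = 4·|-8 − y|/(8·|y|) = 4|y + 8|/(8|y|).
Require δ ≤ 4 so that |y| > 8 − 4 = 4, hence 8|y| > 32.
Then |4/y + 1/2| < 4|y + 8|/32, which is < ϵ when |y + 8| < 8ϵ.
Take δ = min(4, 8ϵ). Then 0 < |y + 8| < δ gives both |y + 8| < 4 and |y + 8| < 8ϵ, so |4/y + 1/2| < ϵ.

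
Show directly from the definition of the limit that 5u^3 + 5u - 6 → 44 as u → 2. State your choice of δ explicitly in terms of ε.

Let ε > 0. We want δ > 0 such that 0 < |u − 2| < δ implies |(5u^3 + 5u - 6) − 44| < ε.
(5u^3 + 5u - 6) − 44 = 5u^3 + 5u - 50 = (u − 2)(5u^2 + 10u + 25).
So |(5u^3 + 5u - 6) − 44| = |u − 2|·|5u^2 + 10u + 25|.
Assume first that |u − 2| < 2, so |u| < 4. Then |5u^2 + 10u + 25| ≤ 5·4^2 + 10·4 + 25 = 145.
Hence |(5u^3 + 5u - 6) − 44| ≤ 145|u − 2| < ε provided |u − 2| < ε/145.
Take δ = min(2, ε/145). Then 0 < |u − 2| < δ gives both |u − 2| < 2 and |u − 2| < ε/145, so |(5u^3 + 5u - 6) − 44| < ε.

δ = min(2, ε/145)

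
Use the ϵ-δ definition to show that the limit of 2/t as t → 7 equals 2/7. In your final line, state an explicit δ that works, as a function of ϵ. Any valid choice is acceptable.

Let ϵ > 0. We seek δ > 0 such that 0 < |t − 7| < δ implies |2/t − (2/7)| < ϵ.
|2/t − (2/7)| = 2·|7 − t|/(7·|t|) = 2|t − 7|/(7|t|).
Require δ ≤ 7/2 so that |t| > 7 − 7/2 = 7/2, hence 7|t| > 49/2.
Then |2/t − (2/7)| < 2|t − 7|/(49/2), which is < ϵ when |t − 7| < (49/4)ϵ.
Take δ = min(7/2, (49/4)ϵ). Then 0 < |t − 7| < δ gives both |t − 7| < 7/2 and |t − 7| < (49/4)ϵ, so |2/t − (2/7)| < ϵ.

δ = min(7/2, (49/4)ϵ)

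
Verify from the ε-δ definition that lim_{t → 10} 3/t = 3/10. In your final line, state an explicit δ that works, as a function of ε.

Suppose ε > 0. We seek δ > 0 such that 0 < |t − 10| < δ implies |3/t − (3/10)| < ε.
|3/t − (3/10)| = 3·|10 − t|/(10·|t|) = 3|t − 10|/(10|t|).
Require δ ≤ 5 so that |t| > 10 − 5 = 5, hence 10|t| > 50.
Then |3/t − (3/10)| < 3|t − 10|/50, which is < ε when |t − 10| < (50/3)ε.
Take δ = min(5, (50/3)ε). Then 0 < |t − 10| < δ gives both |t − 10| < 5 and |t − 10| < (50/3)ε, so |3/t − (3/10)| < ε.

δ = min(5, (50/3)ε)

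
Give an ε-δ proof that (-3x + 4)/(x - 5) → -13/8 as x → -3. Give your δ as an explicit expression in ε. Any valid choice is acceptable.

Fix ε > 0. We want δ > 0 with 0 < |x + 3| < δ ⇒ |(-3x + 4)/(x - 5) + 13/8| < ε.
Combining over a common denominator, (-3x + 4)/(x - 5) + 13/8 = [(-3x + 4)·(-8) − 13·(x - 5)] / [(-8)·(x - 5)] = 11(x + 3) / ((-8)(x - 5)).
So |(-3x + 4)/(x - 5) + 13/8| = 11|x + 3| / (8·|x − 5|).
Require δ ≤ 4, so |x − 5| ≥ |-8| − |x + 3| > 8 − 4 = 4.
Hence |(-3x + 4)/(x - 5) + 13/8| < 11|x + 3|/(8·4) = (11/32)|x + 3|, which is < ε once |x + 3| < (32/11)ε.
Take δ = min(4, (32/11)ε). Then 0 < |x + 3| < δ forces both bounds, so |(-3x + 4)/(x - 5) + 13/8| < ε.

δ = min(4, (32/11)ε)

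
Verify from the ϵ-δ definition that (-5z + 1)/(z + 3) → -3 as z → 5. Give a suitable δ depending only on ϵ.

Fix ϵ > 0. We want δ > 0 with 0 < |z − 5| < δ ⇒ |(-5z + 1)/(z + 3) + 3| < ϵ.
Combining over a common denominator, (-5z + 1)/(z + 3) + 3 = [(-5z + 1)·8 − (-24)·(z + 3)] / [8·(z + 3)] = -16(z − 5) / (8(z + 3)).
So |(-5z + 1)/(z + 3) + 3| = 16|z − 5| / (8·|z + 3|).
Require δ ≤ 4, so |z + 3| ≥ |8| − |z − 5| > 8 − 4 = 4.
Hence |(-5z + 1)/(z + 3) + 3| < 16|z − 5|/(8·4) = (1/2)|z − 5|, which is < ϵ once |z − 5| < 2ϵ.
Take δ = min(4, 2ϵ). Then 0 < |z − 5| < δ forces both bounds, so |(-5z + 1)/(z + 3) + 3| < ϵ.

δ = min(4, 2ϵ)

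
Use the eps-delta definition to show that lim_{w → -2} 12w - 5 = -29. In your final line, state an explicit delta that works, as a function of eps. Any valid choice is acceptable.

Fix eps > 0. We need delta > 0 so that 0 < |w + 2| < delta implies |(12w - 5) + 29| < eps.
Since (12w - 5) + 29 = 12(w + 2), we have |(12w - 5) + 29| = 12|w + 2|.
Thus it suffices that |w + 2| < eps/12.
Take delta = eps/12. If 0 < |w + 2| < delta then |(12w - 5) + 29| = 12|w + 2| < 12·(eps/12) = eps.

delta = eps/12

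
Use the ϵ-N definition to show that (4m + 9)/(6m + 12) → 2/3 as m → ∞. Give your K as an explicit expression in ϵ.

Let ϵ > 0. For m ≥ 1, |(4m + 9)/(6m + 12) − (2/3)| = |6|/(6(6m + 12)) = 6/(6(6m + 12)).
Since 6m + 12 ≥ 6m for m ≥ 1, this is ≤ 6/(6·6m) = (1/6)/m.
So |(4m + 9)/(6m + 12) − (2/3)| < ϵ whenever m > (1/6)/ϵ.
Take K = (1/6)/ϵ. If m > K then |(4m + 9)/(6m + 12) − (2/3)| ≤ (1/6)/m < ϵ.

K = (1/6)/ϵ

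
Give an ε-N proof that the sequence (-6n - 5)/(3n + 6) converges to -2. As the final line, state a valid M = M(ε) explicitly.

M = (7/3)/ε

Suppose ε > 0. For n ≥ 1, |(-6n - 5)/(3n + 6) + 2| = |21|/(3(3n + 6)) = 21/(3(3n + 6)).
Since 3n + 6 ≥ 3n for n ≥ 1, this is ≤ 21/(3·3n) = (7/3)/n.
So |(-6n - 5)/(3n + 6) + 2| < ε whenever n > (7/3)/ε.
Take M = (7/3)/ε. If n > M then |(-6n - 5)/(3n + 6) + 2| ≤ (7/3)/n < ε.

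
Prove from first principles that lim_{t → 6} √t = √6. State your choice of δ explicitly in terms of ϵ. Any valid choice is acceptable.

δ = min(6, √6·ϵ)

Let ϵ > 0. We want δ > 0 such that 0 < |t − 6| < δ implies |√t − √6| < ϵ.
Rationalise: √t − √6 = (t − 6)/(√t + √6), so |√t − √6| = |t − 6|/(√t + √6).
Restrict δ ≤ 6 so that |t − 6| < 6 forces t > 0, and then √t + √6 > √6.
Hence |√t − √6| < |t − 6|/√6, which is < ϵ once |t − 6| < √6·ϵ.
Take δ = min(6, √6·ϵ). If 0 < |t − 6| < δ then t > 0 and |√t − √6| < |t − 6|/√6 < ϵ.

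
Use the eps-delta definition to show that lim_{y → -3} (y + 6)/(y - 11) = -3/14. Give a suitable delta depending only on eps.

Let eps > 0. We want delta > 0 with 0 < |y + 3| < delta ⇒ |(y + 6)/(y - 11) + 3/14| < eps.
Combining over a common denominator, (y + 6)/(y - 11) + 3/14 = [(y + 6)·(-14) − 3·(y - 11)] / [(-14)·(y - 11)] = -17(y + 3) / ((-14)(y - 11)).
So |(y + 6)/(y - 11) + 3/14| = 17|y + 3| / (14·|y − 11|).
Restrict delta ≤ 7. Then |y + 3| < 7 gives |y − 11| = |(y + 3) + (-14)| ≥ 14 − 7 = 7.
Hence |(y + 6)/(y - 11) + 3/14| < 17|y + 3|/(14·7) = (17/98)|y + 3|, which is < eps once |y + 3| < (98/17)eps.
Take delta = min(7, (98/17)eps). Then 0 < |y + 3| < delta forces both bounds, so |(y + 6)/(y - 11) + 3/14| < eps.

delta = min(7, (98/17)eps)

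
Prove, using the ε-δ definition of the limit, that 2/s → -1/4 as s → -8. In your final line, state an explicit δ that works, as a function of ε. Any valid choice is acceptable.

δ = min(4, 16ε)

Let ε > 0 be given. We seek δ > 0 such that 0 < |s + 8| < δ implies |2/s + 1/4| < ε.
|2/s + 1/4| = 2·|-8 − s|/(8·|s|) = 2|s + 8|/(8|s|).
Require δ ≤ 4 so that |s| > 8 − 4 = 4, hence 8|s| > 32.
Then |2/s + 1/4| < 2|s + 8|/32, which is < ε when |s + 8| < 16ε.
Take δ = min(4, 16ε). Then 0 < |s + 8| < δ gives both |s + 8| < 4 and |s + 8| < 16ε, so |2/s + 1/4| < ε.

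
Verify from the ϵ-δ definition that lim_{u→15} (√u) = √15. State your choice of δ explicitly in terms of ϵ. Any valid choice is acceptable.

δ = min(15, √15·ϵ)

Fix ϵ > 0. We want δ > 0 such that 0 < |u − 15| < δ implies |√u − √15| < ϵ.
Multiplying by the conjugate, |√u − √15| = |u − 15|/(√u + √15).
Restrict δ ≤ 15 so that |u − 15| < 15 forces u > 0, and then √u + √15 > √15.
Hence |√u − √15| < |u − 15|/√15, which is < ϵ once |u − 15| < √15·ϵ.
Take δ = min(15, √15·ϵ). If 0 < |u − 15| < δ then u > 0 and |√u − √15| < |u − 15|/√15 < ϵ.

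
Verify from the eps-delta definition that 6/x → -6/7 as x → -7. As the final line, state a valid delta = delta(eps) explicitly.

Fix eps > 0. We seek delta > 0 such that 0 < |x + 7| < delta implies |6/x + 6/7| < eps.
|6/x + 6/7| = 6·|-7 − x|/(7·|x|) = 6|x + 7|/(7|x|).
Require delta ≤ 7/2 so that |x| > 7 − 7/2 = 7/2, hence 7|x| > 49/2.
Then |6/x + 6/7| < 6|x + 7|/(49/2), which is < eps when |x + 7| < (49/12)eps.
Take delta = min(7/2, (49/12)eps). Then 0 < |x + 7| < delta gives both |x + 7| < 7/2 and |x + 7| < (49/12)eps, so |6/x + 6/7| < eps.

delta = min(7/2, (49/12)eps)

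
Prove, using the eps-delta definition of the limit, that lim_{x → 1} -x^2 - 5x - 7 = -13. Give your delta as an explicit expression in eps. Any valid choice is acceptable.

Let eps > 0. We want delta > 0 such that 0 < |x − 1| < delta implies |(-x^2 - 5x - 7) + 13| < eps.
(-x^2 - 5x - 7) + 13 = -x^2 - 5x + 6 = (x − 1)(-x - 6).
So |(-x^2 - 5x - 7) + 13| = |x − 1|·|-x - 6|.
Assume first that |x − 1| < 2, so |x| < 3. Then |-x - 6| ≤ 3 + 6 = 9.
Hence |(-x^2 - 5x - 7) + 13| ≤ 9|x − 1| < eps provided |x − 1| < eps/9.
Choosing delta = min(2, eps/9) ensures both conditions, hence |(-x^2 - 5x - 7) + 13| < eps.

delta = min(2, eps/9)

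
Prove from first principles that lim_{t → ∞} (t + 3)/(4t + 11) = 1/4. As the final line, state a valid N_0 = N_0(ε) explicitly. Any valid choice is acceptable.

N_0 = (1/16)/ε

Fix ε > 0. We seek N_0 > 0 such that t > N_0 implies |(t + 3)/(4t + 11) − (1/4)| < ε.
(t + 3)/(4t + 11) − (1/4) = (4(t + 3) − (4t + 11)) / (4(4t + 11)) = 1/(4(4t + 11)).
For t > 0 we have 4t + 11 > 4t, so |(t + 3)/(4t + 11) − (1/4)| = 1/(4(4t + 11)) < 1/(4·4t) = (1/16)/t.
Thus |(t + 3)/(4t + 11) − (1/4)| < ε whenever t > (1/16)/ε.
Take N_0 = (1/16)/ε. If t > N_0 then |(t + 3)/(4t + 11) − (1/4)| < (1/16)/t < ε.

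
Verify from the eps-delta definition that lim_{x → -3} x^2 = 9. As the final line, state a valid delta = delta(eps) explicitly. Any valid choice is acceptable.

delta = min(2, eps/8)

Fix eps > 0. We seek delta > 0 with 0 < |x + 3| < delta ⇒ |x^2 − 9| < eps.
Factor: x^2 − 9 = (x + 3)(x - 3), so |x^2 − 9| = |x + 3|·|x - 3|.
Impose delta ≤ 2 so that |x| < 5; then |x - 3| ≤ 8.
Hence |x^2 − 9| ≤ 8|x + 3|, which is < eps once |x + 3| < eps/8.
Take delta = min(2, eps/8). If 0 < |x + 3| < delta then both bounds hold and |x^2 − 9| ≤ 8|x + 3| < 8·(eps/8) = eps.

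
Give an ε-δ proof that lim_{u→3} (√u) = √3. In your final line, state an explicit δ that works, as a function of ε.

δ = min(3, √3·ε)

Suppose ε > 0. We want δ > 0 such that 0 < |u − 3| < δ implies |√u − √3| < ε.
Multiplying by the conjugate, |√u − √3| = |u − 3|/(√u + √3).
Restrict δ ≤ 3 so that |u − 3| < 3 forces u > 0, and then √u + √3 > √3.
Hence |√u − √3| < |u − 3|/√3, which is < ε once |u − 3| < √3·ε.
Take δ = min(3, √3·ε). If 0 < |u − 3| < δ then u > 0 and |√u − √3| < |u − 3|/√3 < ε.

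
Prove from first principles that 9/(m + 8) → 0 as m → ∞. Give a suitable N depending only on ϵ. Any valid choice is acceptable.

N = 9/ϵ

Let ϵ > 0. For m ≥ 1, |9/(m + 8) − 0| = 9/(m + 8) ≤ 9/m.
We need 9/m < ϵ, i.e. m > 9/ϵ.
Take N = 9/ϵ. If m > N then |9/(m + 8)| ≤ 9/m < ϵ.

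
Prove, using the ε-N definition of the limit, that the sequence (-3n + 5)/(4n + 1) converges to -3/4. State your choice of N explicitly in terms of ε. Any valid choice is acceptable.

N = (23/16)/ε

Let ε > 0 be given. For n ≥ 1, |(-3n + 5)/(4n + 1) + 3/4| = |23|/(4(4n + 1)) = 23/(4(4n + 1)).
Since 4n + 1 ≥ 4n for n ≥ 1, this is ≤ 23/(4·4n) = (23/16)/n.
So |(-3n + 5)/(4n + 1) + 3/4| < ε whenever n > (23/16)/ε.
Take N = (23/16)/ε. If n > N then |(-3n + 5)/(4n + 1) + 3/4| ≤ (23/16)/n < ε.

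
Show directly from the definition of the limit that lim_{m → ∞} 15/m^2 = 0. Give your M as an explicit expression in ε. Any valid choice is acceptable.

Fix ε > 0. For m ≥ 1, |15/m^2 − 0| = 15/m^2.
15/m^2 < ε ⇔ m^2 > 15/ε ⇔ m > (15/ε)^{1/2}.
Take M = (15/ε)^{1/2}. Then m > M implies 15/m^2 < ε.

M = (15/ε)^{1/2}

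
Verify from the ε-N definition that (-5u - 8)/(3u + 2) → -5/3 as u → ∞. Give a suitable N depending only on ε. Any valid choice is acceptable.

N = (14/9)/ε

Fix ε > 0. We seek N > 0 such that u > N implies |(-5u - 8)/(3u + 2) + 5/3| < ε.
(-5u - 8)/(3u + 2) + 5/3 = (3(-5u - 8) − (-5)(3u + 2)) / (3(3u + 2)) = -14/(3(3u + 2)).
For u > 0 we have 3u + 2 > 3u, so |(-5u - 8)/(3u + 2) + 5/3| = 14/(3(3u + 2)) < 14/(3·3u) = (14/9)/u.
Thus |(-5u - 8)/(3u + 2) + 5/3| < ε whenever u > (14/9)/ε.
Take N = (14/9)/ε. If u > N then |(-5u - 8)/(3u + 2) + 5/3| < (14/9)/u < ε.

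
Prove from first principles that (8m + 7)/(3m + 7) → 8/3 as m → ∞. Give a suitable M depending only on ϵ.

Suppose ϵ > 0. For m ≥ 1, |(8m + 7)/(3m + 7) − (8/3)| = |-35|/(3(3m + 7)) = 35/(3(3m + 7)).
Since 3m + 7 ≥ 3m for m ≥ 1, this is ≤ 35/(3·3m) = (35/9)/m.
So |(8m + 7)/(3m + 7) − (8/3)| < ϵ whenever m > (35/9)/ϵ.
Take M = (35/9)/ϵ. If m > M then |(8m + 7)/(3m + 7) − (8/3)| ≤ (35/9)/m < ϵ.

M = (35/9)/ϵ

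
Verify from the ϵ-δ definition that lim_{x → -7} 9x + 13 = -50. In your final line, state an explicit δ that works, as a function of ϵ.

Let ϵ > 0. We need δ > 0 so that 0 < |x + 7| < δ implies |(9x + 13) + 50| < ϵ.
|(9x + 13) + 50| = |9x + 63| = 9|x + 7|.
Thus it suffices that |x + 7| < ϵ/9.
Take δ = ϵ/9. If 0 < |x + 7| < δ then |(9x + 13) + 50| = 9|x + 7| < 9·(ϵ/9) = ϵ.

δ = ϵ/9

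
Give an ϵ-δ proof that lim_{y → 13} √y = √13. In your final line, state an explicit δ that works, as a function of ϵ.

Let ϵ > 0 be given. We want δ > 0 such that 0 < |y − 13| < δ implies |√y − √13| < ϵ.
Rationalise: √y − √13 = (y − 13)/(√y + √13), so |√y − √13| = |y − 13|/(√y + √13).
Restrict δ ≤ 13 so that |y − 13| < 13 forces y > 0, and then √y + √13 > √13.
Hence |√y − √13| < |y − 13|/√13, which is < ϵ once |y − 13| < √13·ϵ.
Take δ = min(13, √13·ϵ). If 0 < |y − 13| < δ then y > 0 and |√y − √13| < |y − 13|/√13 < ϵ.

δ = min(13, √13·ϵ)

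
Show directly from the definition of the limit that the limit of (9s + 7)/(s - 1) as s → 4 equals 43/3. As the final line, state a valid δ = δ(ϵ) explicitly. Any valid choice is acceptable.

Fix ϵ > 0. We want δ > 0 with 0 < |s − 4| < δ ⇒ |(9s + 7)/(s - 1) − (43/3)| < ϵ.
Combining over a common denominator, (9s + 7)/(s - 1) − (43/3) = [(9s + 7)·3 − 43·(s - 1)] / [3·(s - 1)] = -16(s − 4) / (3(s - 1)).
So |(9s + 7)/(s - 1) − (43/3)| = 16|s − 4| / (3·|s − 1|).
Restrict δ ≤ 3/2. Then |s − 4| < 3/2 gives |s − 1| = |(s − 4) + 3| ≥ 3 − 3/2 = 3/2.
Hence |(9s + 7)/(s - 1) − (43/3)| < 16|s − 4|/(3·(3/2)) = (32/9)|s − 4|, which is < ϵ once |s − 4| < (9/32)ϵ.
Take δ = min(3/2, (9/32)ϵ). Then 0 < |s − 4| < δ forces both bounds, so |(9s + 7)/(s - 1) − (43/3)| < ϵ.

δ = min(3/2, (9/32)ϵ)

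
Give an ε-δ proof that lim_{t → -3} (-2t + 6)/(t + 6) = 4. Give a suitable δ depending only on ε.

Let ε > 0 be given. We want δ > 0 with 0 < |t + 3| < δ ⇒ |(-2t + 6)/(t + 6) − 4| < ε.
Combining over a common denominator, (-2t + 6)/(t + 6) − 4 = [(-2t + 6)·3 − 12·(t + 6)] / [3·(t + 6)] = -18(t + 3) / (3(t + 6)).
So |(-2t + 6)/(t + 6) − 4| = 18|t + 3| / (3·|t + 6|).
Restrict δ ≤ 3/2. Then |t + 3| < 3/2 gives |t + 6| = |(t + 3) + 3| ≥ 3 − 3/2 = 3/2.
Hence |(-2t + 6)/(t + 6) − 4| < 18|t + 3|/(3·(3/2)) = 4|t + 3|, which is < ε once |t + 3| < (1/4)ε.
Take δ = min(3/2, (1/4)ε). Then 0 < |t + 3| < δ forces both bounds, so |(-2t + 6)/(t + 6) − 4| < ε.

δ = min(3/2, (1/4)ε)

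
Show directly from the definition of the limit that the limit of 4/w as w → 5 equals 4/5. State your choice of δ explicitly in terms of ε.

δ = min(5/2, (25/8)ε)

Let ε > 0. We seek δ > 0 such that 0 < |w − 5| < δ implies |4/w − (4/5)| < ε.
|4/w − (4/5)| = 4·|5 − w|/(5·|w|) = 4|w − 5|/(5|w|).
Restrict δ ≤ 5/2. Then |w − 5| < 5/2 gives |w| > 5/2, so 5|w| > 25/2.
Then |4/w − (4/5)| < 4|w − 5|/(25/2), which is < ε when |w − 5| < (25/8)ε.
Take δ = min(5/2, (25/8)ε). Then 0 < |w − 5| < δ gives both |w − 5| < 5/2 and |w − 5| < (25/8)ε, so |4/w − (4/5)| < ε.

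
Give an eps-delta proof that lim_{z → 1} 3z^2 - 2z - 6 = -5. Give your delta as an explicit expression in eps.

delta = min(1, eps/7)

Let eps > 0 be given. We want delta > 0 such that 0 < |z − 1| < delta implies |(3z^2 - 2z - 6) + 5| < eps.
(3z^2 - 2z - 6) + 5 = 3z^2 - 2z - 1 = (z − 1)(3z + 1).
So |(3z^2 - 2z - 6) + 5| = |z − 1|·|3z + 1|.
Assume first that |z − 1| < 1, so |z| < 2. Then |3z + 1| ≤ 3·2 + 1 = 7.
Hence |(3z^2 - 2z - 6) + 5| ≤ 7|z − 1| < eps provided |z − 1| < eps/7.
Choosing delta = min(1, eps/7) ensures both conditions, hence |(3z^2 - 2z - 6) + 5| < eps.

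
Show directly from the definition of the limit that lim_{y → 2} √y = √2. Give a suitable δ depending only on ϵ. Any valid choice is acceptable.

δ = min(2, √2·ϵ)

Fix ϵ > 0. We want δ > 0 such that 0 < |y − 2| < δ implies |√y − √2| < ϵ.
Rationalise: √y − √2 = (y − 2)/(√y + √2), so |√y − √2| = |y − 2|/(√y + √2).
Restrict δ ≤ 2 so that |y − 2| < 2 forces y > 0, and then √y + √2 > √2.
Hence |√y − √2| < |y − 2|/√2, which is < ϵ once |y − 2| < √2·ϵ.
Take δ = min(2, √2·ϵ). If 0 < |y − 2| < δ then y > 0 and |√y − √2| < |y − 2|/√2 < ϵ.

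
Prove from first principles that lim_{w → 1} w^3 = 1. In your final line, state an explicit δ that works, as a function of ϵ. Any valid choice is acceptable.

Let ϵ > 0 be given. We seek δ > 0 with 0 < |w − 1| < δ ⇒ |w^3 − 1| < ϵ.
Factor: w^3 − 1 = (w − 1)(w^2 + w + 1), so |w^3 − 1| = |w − 1|·|w^2 + w + 1|.
Impose δ ≤ 2 so that |w| < 3; then |w^2 + w + 1| ≤ 13.
Hence |w^3 − 1| ≤ 13|w − 1|, which is < ϵ once |w − 1| < ϵ/13.
Take δ = min(2, ϵ/13). If 0 < |w − 1| < δ then both bounds hold and |w^3 − 1| ≤ 13|w − 1| < 13·(ϵ/13) = ϵ.

δ = min(2, ϵ/13)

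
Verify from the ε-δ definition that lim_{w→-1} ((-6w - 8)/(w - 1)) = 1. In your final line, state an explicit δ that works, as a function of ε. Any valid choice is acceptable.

δ = min(1, (1/7)ε)

Let ε > 0 be given. We want δ > 0 with 0 < |w + 1| < δ ⇒ |(-6w - 8)/(w - 1) − 1| < ε.
Combining over a common denominator, (-6w - 8)/(w - 1) − 1 = [(-6w - 8)·(-2) − (-2)·(w - 1)] / [(-2)·(w - 1)] = 14(w + 1) / ((-2)(w - 1)).
So |(-6w - 8)/(w - 1) − 1| = 14|w + 1| / (2·|w − 1|).
Require δ ≤ 1, so |w − 1| ≥ |-2| − |w + 1| > 2 − 1 = 1.
Hence |(-6w - 8)/(w - 1) − 1| < 14|w + 1|/(2·1) = 7|w + 1|, which is < ε once |w + 1| < (1/7)ε.
Take δ = min(1, (1/7)ε). Then 0 < |w + 1| < δ forces both bounds, so |(-6w - 8)/(w - 1) − 1| < ε.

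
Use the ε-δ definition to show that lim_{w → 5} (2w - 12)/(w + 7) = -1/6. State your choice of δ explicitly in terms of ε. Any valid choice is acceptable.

δ = min(6, (36/13)ε)

Suppose ε > 0. We want δ > 0 with 0 < |w − 5| < δ ⇒ |(2w - 12)/(w + 7) + 1/6| < ε.
Combining over a common denominator, (2w - 12)/(w + 7) + 1/6 = [(2w - 12)·12 − (-2)·(w + 7)] / [12·(w + 7)] = 26(w − 5) / (12(w + 7)).
So |(2w - 12)/(w + 7) + 1/6| = 26|w − 5| / (12·|w + 7|).
Require δ ≤ 6, so |w + 7| ≥ |12| − |w − 5| > 12 − 6 = 6.
Hence |(2w - 12)/(w + 7) + 1/6| < 26|w − 5|/(12·6) = (13/36)|w − 5|, which is < ε once |w − 5| < (36/13)ε.
Take δ = min(6, (36/13)ε). Then 0 < |w − 5| < δ forces both bounds, so |(2w - 12)/(w + 7) + 1/6| < ε.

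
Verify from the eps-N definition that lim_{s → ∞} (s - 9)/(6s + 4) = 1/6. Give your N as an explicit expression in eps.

Let eps > 0. We seek N > 0 such that s > N implies |(s - 9)/(6s + 4) − (1/6)| < eps.
(s - 9)/(6s + 4) − (1/6) = (6(s - 9) − (6s + 4)) / (6(6s + 4)) = -58/(6(6s + 4)).
For s > 0 we have 6s + 4 > 6s, so |(s - 9)/(6s + 4) − (1/6)| = 58/(6(6s + 4)) < 58/(6·6s) = (29/18)/s.
Thus |(s - 9)/(6s + 4) − (1/6)| < eps whenever s > (29/18)/eps.
Take N = (29/18)/eps. If s > N then |(s - 9)/(6s + 4) − (1/6)| < (29/18)/s < eps.

N = (29/18)/eps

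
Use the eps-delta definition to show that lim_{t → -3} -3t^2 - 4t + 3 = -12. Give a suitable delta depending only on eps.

Suppose eps > 0. We want delta > 0 such that 0 < |t + 3| < delta implies |(-3t^2 - 4t + 3) + 12| < eps.
(-3t^2 - 4t + 3) + 12 = -3t^2 - 4t + 15 = (t + 3)(-3t + 5).
So |(-3t^2 - 4t + 3) + 12| = |t + 3|·|-3t + 5|.
Require delta ≤ 2. Then |t + 3| < 2 gives |t| < 5, and by the triangle inequality |-3t + 5| ≤ 3·5 + 5 = 20.
Hence |(-3t^2 - 4t + 3) + 12| ≤ 20|t + 3| < eps provided |t + 3| < eps/20.
Take delta = min(2, eps/20). Then 0 < |t + 3| < delta gives both |t + 3| < 2 and |t + 3| < eps/20, so |(-3t^2 - 4t + 3) + 12| < eps.

delta = min(2, eps/20)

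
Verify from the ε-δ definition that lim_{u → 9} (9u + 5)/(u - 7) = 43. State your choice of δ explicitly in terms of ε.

Suppose ε > 0. We want δ > 0 with 0 < |u − 9| < δ ⇒ |(9u + 5)/(u - 7) − 43| < ε.
Combining over a common denominator, (9u + 5)/(u - 7) − 43 = [(9u + 5)·2 − 86·(u - 7)] / [2·(u - 7)] = -68(u − 9) / (2(u - 7)).
So |(9u + 5)/(u - 7) − 43| = 68|u − 9| / (2·|u − 7|).
Require δ ≤ 1, so |u − 7| ≥ |2| − |u − 9| > 2 − 1 = 1.
Hence |(9u + 5)/(u - 7) − 43| < 68|u − 9|/(2·1) = 34|u − 9|, which is < ε once |u − 9| < (1/34)ε.
Take δ = min(1, (1/34)ε). Then 0 < |u − 9| < δ forces both bounds, so |(9u + 5)/(u - 7) − 43| < ε.

δ = min(1, (1/34)ε)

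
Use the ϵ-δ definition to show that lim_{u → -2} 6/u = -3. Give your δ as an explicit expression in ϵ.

δ = min(1, (1/3)ϵ)

Suppose ϵ > 0. We seek δ > 0 such that 0 < |u + 2| < δ implies |6/u + 3| < ϵ.
|6/u + 3| = 6·|-2 − u|/(2·|u|) = 6|u + 2|/(2|u|).
Require δ ≤ 1 so that |u| > 2 − 1 = 1, hence 2|u| > 2.
Then |6/u + 3| < 6|u + 2|/2, which is < ϵ when |u + 2| < (1/3)ϵ.
Take δ = min(1, (1/3)ϵ). Then 0 < |u + 2| < δ gives both |u + 2| < 1 and |u + 2| < (1/3)ϵ, so |6/u + 3| < ϵ.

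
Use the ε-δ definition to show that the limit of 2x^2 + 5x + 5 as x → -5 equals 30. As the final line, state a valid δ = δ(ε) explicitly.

δ = min(1, ε/17)

Fix ε > 0. We want δ > 0 such that 0 < |x + 5| < δ implies |(2x^2 + 5x + 5) − 30| < ε.
(2x^2 + 5x + 5) − 30 = 2x^2 + 5x - 25 = (x + 5)(2x - 5).
So |(2x^2 + 5x + 5) − 30| = |x + 5|·|2x - 5|.
Require δ ≤ 1. Then |x + 5| < 1 gives |x| < 6, and by the triangle inequality |2x - 5| ≤ 2·6 + 5 = 17.
Hence |(2x^2 + 5x + 5) − 30| ≤ 17|x + 5| < ε provided |x + 5| < ε/17.
Choosing δ = min(1, ε/17) ensures both conditions, hence |(2x^2 + 5x + 5) − 30| < ε.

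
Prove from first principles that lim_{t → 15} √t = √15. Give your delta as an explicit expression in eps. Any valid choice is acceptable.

delta = min(15, √15·eps)

Let eps > 0 be given. We want delta > 0 such that 0 < |t − 15| < delta implies |√t − √15| < eps.
Multiplying by the conjugate, |√t − √15| = |t − 15|/(√t + √15).
Restrict delta ≤ 15 so that |t − 15| < 15 forces t > 0, and then √t + √15 > √15.
Hence |√t − √15| < |t − 15|/√15, which is < eps once |t − 15| < √15·eps.
Take delta = min(15, √15·eps). If 0 < |t − 15| < delta then t > 0 and |√t − √15| < |t − 15|/√15 < eps.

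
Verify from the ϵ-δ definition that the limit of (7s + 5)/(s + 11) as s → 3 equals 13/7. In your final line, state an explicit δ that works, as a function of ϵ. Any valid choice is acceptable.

Fix ϵ > 0. We want δ > 0 with 0 < |s − 3| < δ ⇒ |(7s + 5)/(s + 11) − (13/7)| < ϵ.
Combining over a common denominator, (7s + 5)/(s + 11) − (13/7) = [(7s + 5)·14 − 26·(s + 11)] / [14·(s + 11)] = 72(s − 3) / (14(s + 11)).
So |(7s + 5)/(s + 11) − (13/7)| = 72|s − 3| / (14·|s + 11|).
Restrict δ ≤ 7. Then |s − 3| < 7 gives |s + 11| = |(s − 3) + 14| ≥ 14 − 7 = 7.
Hence |(7s + 5)/(s + 11) − (13/7)| < 72|s − 3|/(14·7) = (36/49)|s − 3|, which is < ϵ once |s − 3| < (49/36)ϵ.
Take δ = min(7, (49/36)ϵ). Then 0 < |s − 3| < δ forces both bounds, so |(7s + 5)/(s + 11) − (13/7)| < ϵ.

δ = min(7, (49/36)ϵ)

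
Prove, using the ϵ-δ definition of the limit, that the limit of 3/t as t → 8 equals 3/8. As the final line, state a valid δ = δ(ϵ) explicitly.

Let ϵ > 0 be given. We seek δ > 0 such that 0 < |t − 8| < δ implies |3/t − (3/8)| < ϵ.
|3/t − (3/8)| = 3·|8 − t|/(8·|t|) = 3|t − 8|/(8|t|).
Require δ ≤ 4 so that |t| > 8 − 4 = 4, hence 8|t| > 32.
Then |3/t − (3/8)| < 3|t − 8|/32, which is < ϵ when |t − 8| < (32/3)ϵ.
Take δ = min(4, (32/3)ϵ). Then 0 < |t − 8| < δ gives both |t − 8| < 4 and |t − 8| < (32/3)ϵ, so |3/t − (3/8)| < ϵ.

δ = min(4, (32/3)ϵ)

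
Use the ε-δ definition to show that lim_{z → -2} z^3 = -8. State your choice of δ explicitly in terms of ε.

δ = min(2, ε/28)

Let ε > 0. We seek δ > 0 with 0 < |z + 2| < δ ⇒ |z^3 + 8| < ε.
Factor: z^3 + 8 = (z + 2)(z^2 - 2z + 4), so |z^3 + 8| = |z + 2|·|z^2 - 2z + 4|.
Restrict δ ≤ 2. Then |z + 2| < 2 gives |z| < 4, so by the triangle inequality |z^2 - 2z + 4| ≤ 4^2 + 2·4 + 4 = 28.
Hence |z^3 + 8| ≤ 28|z + 2|, which is < ε once |z + 2| < ε/28.
Take δ = min(2, ε/28). If 0 < |z + 2| < δ then both bounds hold and |z^3 + 8| ≤ 28|z + 2| < 28·(ε/28) = ε.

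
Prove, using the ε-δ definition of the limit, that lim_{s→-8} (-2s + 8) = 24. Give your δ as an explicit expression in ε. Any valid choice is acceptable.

Suppose ε > 0. We need δ > 0 so that 0 < |s + 8| < δ implies |(-2s + 8) − 24| < ε.
|(-2s + 8) − 24| = |-2s - 16| = 2|s + 8|.
So 2|s + 8| < ε exactly when |s + 8| < ε/2.
Take δ = ε/2. If 0 < |s + 8| < δ then |(-2s + 8) − 24| = 2|s + 8| < 2·(ε/2) = ε.

δ = ε/2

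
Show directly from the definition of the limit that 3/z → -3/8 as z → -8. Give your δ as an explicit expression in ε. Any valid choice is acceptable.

Let ε > 0 be given. We seek δ > 0 such that 0 < |z + 8| < δ implies |3/z + 3/8| < ε.
|3/z + 3/8| = 3·|-8 − z|/(8·|z|) = 3|z + 8|/(8|z|).
Restrict δ ≤ 4. Then |z + 8| < 4 gives |z| > 4, so 8|z| > 32.
Then |3/z + 3/8| < 3|z + 8|/32, which is < ε when |z + 8| < (32/3)ε.
Take δ = min(4, (32/3)ε). Then 0 < |z + 8| < δ gives both |z + 8| < 4 and |z + 8| < (32/3)ε, so |3/z + 3/8| < ε.

δ = min(4, (32/3)ε)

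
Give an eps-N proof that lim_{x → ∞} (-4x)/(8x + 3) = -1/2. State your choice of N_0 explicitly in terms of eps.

Suppose eps > 0. We seek N_0 > 0 such that x > N_0 implies |(-4x)/(8x + 3) + 1/2| < eps.
(-4x)/(8x + 3) + 1/2 = (8(-4x) − (-4)(8x + 3)) / (8(8x + 3)) = 12/(8(8x + 3)).
For x > 0 we have 8x + 3 > 8x, so |(-4x)/(8x + 3) + 1/2| = 12/(8(8x + 3)) < 12/(8·8x) = (3/16)/x.
Thus |(-4x)/(8x + 3) + 1/2| < eps whenever x > (3/16)/eps.
Take N_0 = (3/16)/eps. If x > N_0 then |(-4x)/(8x + 3) + 1/2| < (3/16)/x < eps.

N_0 = (3/16)/eps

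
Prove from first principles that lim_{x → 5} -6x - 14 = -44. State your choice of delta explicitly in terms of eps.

delta = eps/6

Fix eps > 0. We need delta > 0 so that 0 < |x − 5| < delta implies |(-6x - 14) + 44| < eps.
|(-6x - 14) + 44| = |-6x + 30| = 6|x − 5|.
Thus it suffices that |x − 5| < eps/6.
Choosing delta = eps/6 gives |(-6x - 14) + 44| = 6|x − 5| < eps whenever |x − 5| < delta.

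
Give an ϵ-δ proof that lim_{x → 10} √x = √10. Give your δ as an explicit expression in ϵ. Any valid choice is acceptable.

Let ϵ > 0 be given. We want δ > 0 such that 0 < |x − 10| < δ implies |√x − √10| < ϵ.
Multiplying by the conjugate, |√x − √10| = |x − 10|/(√x + √10).
Restrict δ ≤ 10 so that |x − 10| < 10 forces x > 0, and then √x + √10 > √10.
Hence |√x − √10| < |x − 10|/√10, which is < ϵ once |x − 10| < √10·ϵ.
Take δ = min(10, √10·ϵ). If 0 < |x − 10| < δ then x > 0 and |√x − √10| < |x − 10|/√10 < ϵ.

δ = min(10, √10·ϵ)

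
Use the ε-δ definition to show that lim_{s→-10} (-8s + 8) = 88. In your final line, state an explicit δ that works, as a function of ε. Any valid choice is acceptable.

Let ε > 0. We need δ > 0 so that 0 < |s + 10| < δ implies |(-8s + 8) − 88| < ε.
Since (-8s + 8) − 88 = -8(s + 10), we have |(-8s + 8) − 88| = 8|s + 10|.
Thus it suffices that |s + 10| < ε/8.
Take δ = ε/8. If 0 < |s + 10| < δ then |(-8s + 8) − 88| = 8|s + 10| < 8·(ε/8) = ε.

δ = ε/8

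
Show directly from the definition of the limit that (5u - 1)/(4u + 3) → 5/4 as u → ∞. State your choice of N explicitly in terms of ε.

N = (19/16)/ε

Let ε > 0 be given. We seek N > 0 such that u > N implies |(5u - 1)/(4u + 3) − (5/4)| < ε.
(5u - 1)/(4u + 3) − (5/4) = (4(5u - 1) − 5(4u + 3)) / (4(4u + 3)) = -19/(4(4u + 3)).
For u > 0 we have 4u + 3 > 4u, so |(5u - 1)/(4u + 3) − (5/4)| = 19/(4(4u + 3)) < 19/(4·4u) = (19/16)/u.
Thus |(5u - 1)/(4u + 3) − (5/4)| < ε whenever u > (19/16)/ε.
Take N = (19/16)/ε. If u > N then |(5u - 1)/(4u + 3) − (5/4)| < (19/16)/u < ε.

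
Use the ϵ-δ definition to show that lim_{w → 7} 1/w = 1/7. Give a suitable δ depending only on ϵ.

Fix ϵ > 0. We seek δ > 0 such that 0 < |w − 7| < δ implies |1/w − (1/7)| < ϵ.
|1/w − (1/7)| = |7 − w|/(7·|w|) = |w − 7|/(7|w|).
Require δ ≤ 7/2 so that |w| > 7 − 7/2 = 7/2, hence 7|w| > 49/2.
Then |1/w − (1/7)| < |w − 7|/(49/2), which is < ϵ when |w − 7| < (49/2)ϵ.
Take δ = min(7/2, (49/2)ϵ). Then 0 < |w − 7| < δ gives both |w − 7| < 7/2 and |w − 7| < (49/2)ϵ, so |1/w − (1/7)| < ϵ.

δ = min(7/2, (49/2)ϵ)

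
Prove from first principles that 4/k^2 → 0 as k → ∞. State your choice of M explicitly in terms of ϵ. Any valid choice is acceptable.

M = (4/ϵ)^{1/2}

Let ϵ > 0 be given. For k ≥ 1, |4/k^2 − 0| = 4/k^2.
4/k^2 < ϵ ⇔ k^2 > 4/ϵ ⇔ k > (4/ϵ)^{1/2}.
Take M = (4/ϵ)^{1/2}. Then k > M implies 4/k^2 < ϵ.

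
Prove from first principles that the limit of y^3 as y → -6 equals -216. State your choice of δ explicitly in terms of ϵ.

Let ϵ > 0 be given. We seek δ > 0 with 0 < |y + 6| < δ ⇒ |y^3 + 216| < ϵ.
Factor: y^3 + 216 = (y + 6)(y^2 - 6y + 36), so |y^3 + 216| = |y + 6|·|y^2 - 6y + 36|.
Impose δ ≤ 2 so that |y| < 8; then |y^2 - 6y + 36| ≤ 148.
Hence |y^3 + 216| ≤ 148|y + 6|, which is < ϵ once |y + 6| < ϵ/148.
Take δ = min(2, ϵ/148). If 0 < |y + 6| < δ then both bounds hold and |y^3 + 216| ≤ 148|y + 6| < 148·(ϵ/148) = ϵ.

δ = min(2, ϵ/148)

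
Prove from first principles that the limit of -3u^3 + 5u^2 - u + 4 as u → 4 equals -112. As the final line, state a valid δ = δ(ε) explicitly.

Fix ε > 0. We want δ > 0 such that 0 < |u − 4| < δ implies |(-3u^3 + 5u^2 - u + 4) + 112| < ε.
(-3u^3 + 5u^2 - u + 4) + 112 = -3u^3 + 5u^2 - u + 116 = (u − 4)(-3u^2 - 7u - 29).
So |(-3u^3 + 5u^2 - u + 4) + 112| = |u − 4|·|-3u^2 - 7u - 29|.
Assume first that |u − 4| < 1, so |u| < 5. Then |-3u^2 - 7u - 29| ≤ 3·5^2 + 7·5 + 29 = 139.
Hence |(-3u^3 + 5u^2 - u + 4) + 112| ≤ 139|u − 4| < ε provided |u − 4| < ε/139.
Choosing δ = min(1, ε/139) ensures both conditions, hence |(-3u^3 + 5u^2 - u + 4) + 112| < ε.

δ = min(1, ε/139)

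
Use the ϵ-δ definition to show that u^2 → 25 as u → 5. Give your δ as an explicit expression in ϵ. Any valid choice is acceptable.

Let ϵ > 0 be given. We seek δ > 0 with 0 < |u − 5| < δ ⇒ |u^2 − 25| < ϵ.
Factor: u^2 − 25 = (u − 5)(u + 5), so |u^2 − 25| = |u − 5|·|u + 5|.
Restrict δ ≤ 1. Then |u − 5| < 1 gives |u| < 6, so by the triangle inequality |u + 5| ≤ 6 + 5 = 11.
Hence |u^2 − 25| ≤ 11|u − 5|, which is < ϵ once |u − 5| < ϵ/11.
Take δ = min(1, ϵ/11). If 0 < |u − 5| < δ then both bounds hold and |u^2 − 25| ≤ 11|u − 5| < 11·(ϵ/11) = ϵ.

δ = min(1, ϵ/11)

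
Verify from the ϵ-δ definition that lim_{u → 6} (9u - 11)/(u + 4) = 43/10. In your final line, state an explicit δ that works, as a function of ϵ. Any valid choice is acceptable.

δ = min(5, (50/47)ϵ)

Let ϵ > 0 be given. We want δ > 0 with 0 < |u − 6| < δ ⇒ |(9u - 11)/(u + 4) − (43/10)| < ϵ.
Combining over a common denominator, (9u - 11)/(u + 4) − (43/10) = [(9u - 11)·10 − 43·(u + 4)] / [10·(u + 4)] = 47(u − 6) / (10(u + 4)).
So |(9u - 11)/(u + 4) − (43/10)| = 47|u − 6| / (10·|u + 4|).
Restrict δ ≤ 5. Then |u − 6| < 5 gives |u + 4| = |(u − 6) + 10| ≥ 10 − 5 = 5.
Hence |(9u - 11)/(u + 4) − (43/10)| < 47|u − 6|/(10·5) = (47/50)|u − 6|, which is < ϵ once |u − 6| < (50/47)ϵ.
Take δ = min(5, (50/47)ϵ). Then 0 < |u − 6| < δ forces both bounds, so |(9u - 11)/(u + 4) − (43/10)| < ϵ.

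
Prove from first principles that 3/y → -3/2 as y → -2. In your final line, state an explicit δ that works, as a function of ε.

δ = min(1, (2/3)ε)

Suppose ε > 0. We seek δ > 0 such that 0 < |y + 2| < δ implies |3/y + 3/2| < ε.
|3/y + 3/2| = 3·|-2 − y|/(2·|y|) = 3|y + 2|/(2|y|).
Require δ ≤ 1 so that |y| > 2 − 1 = 1, hence 2|y| > 2.
Then |3/y + 3/2| < 3|y + 2|/2, which is < ε when |y + 2| < (2/3)ε.
Take δ = min(1, (2/3)ε). Then 0 < |y + 2| < δ gives both |y + 2| < 1 and |y + 2| < (2/3)ε, so |3/y + 3/2| < ε.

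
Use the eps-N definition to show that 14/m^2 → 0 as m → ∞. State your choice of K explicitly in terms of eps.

Let eps > 0 be given. For m ≥ 1, |14/m^2 − 0| = 14/m^2.
14/m^2 < eps ⇔ m^2 > 14/eps ⇔ m > (14/eps)^{1/2}.
Take K = (14/eps)^{1/2}. Then m > K implies 14/m^2 < eps.

K = (14/eps)^{1/2}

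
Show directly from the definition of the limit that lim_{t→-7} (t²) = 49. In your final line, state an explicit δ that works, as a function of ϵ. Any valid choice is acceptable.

δ = min(1, ϵ/15)

Suppose ϵ > 0. We seek δ > 0 with 0 < |t + 7| < δ ⇒ |t² − 49| < ϵ.
Factor: t² − 49 = (t + 7)(t - 7), so |t² − 49| = |t + 7|·|t - 7|.
Impose δ ≤ 1 so that |t| < 8; then |t - 7| ≤ 15.
Hence |t² − 49| ≤ 15|t + 7|, which is < ϵ once |t + 7| < ϵ/15.
Take δ = min(1, ϵ/15). If 0 < |t + 7| < δ then both bounds hold and |t² − 49| ≤ 15|t + 7| < 15·(ϵ/15) = ϵ.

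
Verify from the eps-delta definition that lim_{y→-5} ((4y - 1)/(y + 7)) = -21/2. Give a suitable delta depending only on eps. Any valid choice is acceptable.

delta = min(1, (2/29)eps)

Let eps > 0 be given. We want delta > 0 with 0 < |y + 5| < delta ⇒ |(4y - 1)/(y + 7) + 21/2| < eps.
Combining over a common denominator, (4y - 1)/(y + 7) + 21/2 = [(4y - 1)·2 − (-21)·(y + 7)] / [2·(y + 7)] = 29(y + 5) / (2(y + 7)).
So |(4y - 1)/(y + 7) + 21/2| = 29|y + 5| / (2·|y + 7|).
Require delta ≤ 1, so |y + 7| ≥ |2| − |y + 5| > 2 − 1 = 1.
Hence |(4y - 1)/(y + 7) + 21/2| < 29|y + 5|/(2·1) = (29/2)|y + 5|, which is < eps once |y + 5| < (2/29)eps.
Take delta = min(1, (2/29)eps). Then 0 < |y + 5| < delta forces both bounds, so |(4y - 1)/(y + 7) + 21/2| < eps.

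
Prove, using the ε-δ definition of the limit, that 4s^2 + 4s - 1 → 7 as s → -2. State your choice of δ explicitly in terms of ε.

δ = min(1, ε/16)

Let ε > 0. We want δ > 0 such that 0 < |s + 2| < δ implies |(4s^2 + 4s - 1) − 7| < ε.
(4s^2 + 4s - 1) − 7 = 4s^2 + 4s - 8 = (s + 2)(4s - 4).
So |(4s^2 + 4s - 1) − 7| = |s + 2|·|4s - 4|.
Assume first that |s + 2| < 1, so |s| < 3. Then |4s - 4| ≤ 4·3 + 4 = 16.
Hence |(4s^2 + 4s - 1) − 7| ≤ 16|s + 2| < ε provided |s + 2| < ε/16.
Take δ = min(1, ε/16). Then 0 < |s + 2| < δ gives both |s + 2| < 1 and |s + 2| < ε/16, so |(4s^2 + 4s - 1) − 7| < ε.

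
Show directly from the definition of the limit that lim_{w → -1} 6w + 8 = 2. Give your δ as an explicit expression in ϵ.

δ = ϵ/6

Let ϵ > 0 be given. We need δ > 0 so that 0 < |w + 1| < δ implies |(6w + 8) − 2| < ϵ.
|(6w + 8) − 2| = |6w + 6| = 6|w + 1|.
So 6|w + 1| < ϵ exactly when |w + 1| < ϵ/6.
Take δ = ϵ/6. If 0 < |w + 1| < δ then |(6w + 8) − 2| = 6|w + 1| < 6·(ϵ/6) = ϵ.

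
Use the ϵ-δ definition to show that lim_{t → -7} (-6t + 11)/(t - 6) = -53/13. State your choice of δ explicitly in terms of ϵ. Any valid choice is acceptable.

δ = min(13/2, (169/50)ϵ)

Fix ϵ > 0. We want δ > 0 with 0 < |t + 7| < δ ⇒ |(-6t + 11)/(t - 6) + 53/13| < ϵ.
Combining over a common denominator, (-6t + 11)/(t - 6) + 53/13 = [(-6t + 11)·(-13) − 53·(t - 6)] / [(-13)·(t - 6)] = 25(t + 7) / ((-13)(t - 6)).
So |(-6t + 11)/(t - 6) + 53/13| = 25|t + 7| / (13·|t − 6|).
Restrict δ ≤ 13/2. Then |t + 7| < 13/2 gives |t − 6| = |(t + 7) + (-13)| ≥ 13 − 13/2 = 13/2.
Hence |(-6t + 11)/(t - 6) + 53/13| < 25|t + 7|/(13·(13/2)) = (50/169)|t + 7|, which is < ϵ once |t + 7| < (169/50)ϵ.
Take δ = min(13/2, (169/50)ϵ). Then 0 < |t + 7| < δ forces both bounds, so |(-6t + 11)/(t - 6) + 53/13| < ϵ.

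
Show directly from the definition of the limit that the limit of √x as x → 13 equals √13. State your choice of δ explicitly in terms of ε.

δ = min(13, √13·ε)

Suppose ε > 0. We want δ > 0 such that 0 < |x − 13| < δ implies |√x − √13| < ε.
Rationalise: √x − √13 = (x − 13)/(√x + √13), so |√x − √13| = |x − 13|/(√x + √13).
Restrict δ ≤ 13 so that |x − 13| < 13 forces x > 0, and then √x + √13 > √13.
Hence |√x − √13| < |x − 13|/√13, which is < ε once |x − 13| < √13·ε.
Take δ = min(13, √13·ε). If 0 < |x − 13| < δ then x > 0 and |√x − √13| < |x − 13|/√13 < ε.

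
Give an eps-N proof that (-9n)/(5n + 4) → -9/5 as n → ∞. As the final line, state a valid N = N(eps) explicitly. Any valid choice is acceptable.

N = (36/25)/eps

Fix eps > 0. For n ≥ 1, |(-9n)/(5n + 4) + 9/5| = |36|/(5(5n + 4)) = 36/(5(5n + 4)).
Since 5n + 4 ≥ 5n for n ≥ 1, this is ≤ 36/(5·5n) = (36/25)/n.
So |(-9n)/(5n + 4) + 9/5| < eps whenever n > (36/25)/eps.
Take N = (36/25)/eps. If n > N then |(-9n)/(5n + 4) + 9/5| ≤ (36/25)/n < eps.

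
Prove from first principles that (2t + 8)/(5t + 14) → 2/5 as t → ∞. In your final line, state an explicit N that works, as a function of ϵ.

N = (12/25)/ϵ

Let ϵ > 0. We seek N > 0 such that t > N implies |(2t + 8)/(5t + 14) − (2/5)| < ϵ.
(2t + 8)/(5t + 14) − (2/5) = (5(2t + 8) − 2(5t + 14)) / (5(5t + 14)) = 12/(5(5t + 14)).
For t > 0 we have 5t + 14 > 5t, so |(2t + 8)/(5t + 14) − (2/5)| = 12/(5(5t + 14)) < 12/(5·5t) = (12/25)/t.
Thus |(2t + 8)/(5t + 14) − (2/5)| < ϵ whenever t > (12/25)/ϵ.
Take N = (12/25)/ϵ. If t > N then |(2t + 8)/(5t + 14) − (2/5)| < (12/25)/t < ϵ.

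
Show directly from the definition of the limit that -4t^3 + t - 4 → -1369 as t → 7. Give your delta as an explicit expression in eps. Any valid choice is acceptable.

Let eps > 0 be given. We want delta > 0 such that 0 < |t − 7| < delta implies |(-4t^3 + t - 4) + 1369| < eps.
(-4t^3 + t - 4) + 1369 = -4t^3 + t + 1365 = (t − 7)(-4t^2 - 28t - 195).
So |(-4t^3 + t - 4) + 1369| = |t − 7|·|-4t^2 - 28t - 195|.
Assume first that |t − 7| < 2, so |t| < 9. Then |-4t^2 - 28t - 195| ≤ 4·9^2 + 28·9 + 195 = 771.
Hence |(-4t^3 + t - 4) + 1369| ≤ 771|t − 7| < eps provided |t − 7| < eps/771.
Choosing delta = min(2, eps/771) ensures both conditions, hence |(-4t^3 + t - 4) + 1369| < eps.

delta = min(2, eps/771)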